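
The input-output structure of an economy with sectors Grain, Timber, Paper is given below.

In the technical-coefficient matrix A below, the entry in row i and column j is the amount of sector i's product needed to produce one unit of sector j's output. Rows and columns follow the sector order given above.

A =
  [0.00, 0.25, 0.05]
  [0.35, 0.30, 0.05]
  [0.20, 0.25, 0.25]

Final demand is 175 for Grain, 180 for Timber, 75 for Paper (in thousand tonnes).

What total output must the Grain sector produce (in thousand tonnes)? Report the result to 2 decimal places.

I − A =
  [   1.00    -0.25    -0.05]
  [  -0.35     0.70    -0.05]
  [  -0.20    -0.25     0.75]
Cofactors of I−A, C_ij = (−1)^(i+j)·(minor ij) (rows/columns in the sector order above):
  C_11 = (0.70)(0.75) − (-0.05)(-0.25) = 0.5125
  C_12 = −[(-0.35)(0.75) − (-0.05)(-0.20)] = 0.2725
  C_13 = (-0.35)(-0.25) − (0.70)(-0.20) = 0.2275
  C_21 = −[(-0.25)(0.75) − (-0.05)(-0.25)] = 0.2000
  C_22 = (1.00)(0.75) − (-0.05)(-0.20) = 0.7400
  C_23 = −[(1.00)(-0.25) − (-0.25)(-0.20)] = 0.3000
  C_31 = (-0.25)(-0.05) − (-0.05)(0.70) = 0.0475
  C_32 = −[(1.00)(-0.05) − (-0.05)(-0.35)] = 0.0675
  C_33 = (1.00)(0.70) − (-0.25)(-0.35) = 0.6125
det(I−A) = Σ_j (I−A)_1j·C_1j = (1.00)(0.5125) + (-0.25)(0.2725) + (-0.05)(0.2275) = 0.4330
adj(I−A) = Cᵀ =
  [ 0.5125   0.2000   0.0475]
  [ 0.2725   0.7400   0.0675]
  [ 0.2275   0.3000   0.6125]
(I − A)⁻¹ = adj(I−A) / det(I−A) ≈
  [   1.1836     0.4619     0.1097]
  [   0.6293     1.7090     0.1559]
  [   0.5254     0.6928     1.4145]
x = (I − A)⁻¹ d = adj(I−A)·d / det(I−A), with det(I−A) = 0.4330:
  x_G = (0.5125·175 + 0.2000·180 + 0.0475·75) / 0.4330 = 129.25 / 0.4330 ≈ 298.50
  x_T = (0.2725·175 + 0.7400·180 + 0.0675·75) / 0.4330 = 185.95 / 0.4330 ≈ 429.45
  x_P = (0.2275·175 + 0.3000·180 + 0.6125·75) / 0.4330 = 139.75 / 0.4330 ≈ 322.75

x_G = 298.50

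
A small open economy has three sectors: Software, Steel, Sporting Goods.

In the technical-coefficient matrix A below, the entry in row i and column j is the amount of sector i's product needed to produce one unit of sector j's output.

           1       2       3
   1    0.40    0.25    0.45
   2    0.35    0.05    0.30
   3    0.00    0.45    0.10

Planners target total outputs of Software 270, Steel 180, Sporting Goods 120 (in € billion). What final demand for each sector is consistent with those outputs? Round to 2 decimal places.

I − A =
  [   0.60    -0.25    -0.45]
  [  -0.35     0.95    -0.30]
  [   0.00    -0.45     0.90]
d = (I − A) x:
  d_1 = (+0.60)·270 + (-0.25)·180 + (-0.45)·120 = 63.00
  d_2 = (-0.35)·270 + (+0.95)·180 + (-0.30)·120 = 40.50
  d_3 = (+0.00)·270 + (-0.45)·180 + (+0.90)·120 = 27.00

d_1 = 63.00, d_2 = 40.50, d_3 = 27.00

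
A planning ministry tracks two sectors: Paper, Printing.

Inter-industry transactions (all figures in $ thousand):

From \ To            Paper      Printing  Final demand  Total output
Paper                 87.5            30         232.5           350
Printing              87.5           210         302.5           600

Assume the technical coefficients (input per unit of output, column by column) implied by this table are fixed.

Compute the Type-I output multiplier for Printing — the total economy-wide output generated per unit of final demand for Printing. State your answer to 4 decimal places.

Technical coefficients a_ij = z_ij / X_j:
  a_11 = 87.5/350 = 0.25, a_21 = 87.5/350 = 0.25
  a_12 = 30/600 = 0.05, a_22 = 210/600 = 0.35
I − A =
  [   0.75    -0.05]
  [  -0.25     0.65]
det(I−A) = (0.75)(0.65) − (-0.05)(-0.25) = 0.4750
adj(I−A) = [[0.65, 0.05], [0.25, 0.75]]
(I − A)⁻¹ = adj(I−A) / det(I−A) ≈
  [   1.36842     0.10526]
  [   0.52632     1.57895]
The output multiplier for sector j is the column-j sum of the Leontief inverse (I − A)⁻¹ = adj(I−A) / det(I−A).
Column 2 of adj(I−A): (0.05, 0.75); det(I−A) = 0.4750.
m_2 = (0.05 + 0.75) / 0.4750 = 0.80 / 0.4750 ≈ 1.6842.

m_2 = 1.6842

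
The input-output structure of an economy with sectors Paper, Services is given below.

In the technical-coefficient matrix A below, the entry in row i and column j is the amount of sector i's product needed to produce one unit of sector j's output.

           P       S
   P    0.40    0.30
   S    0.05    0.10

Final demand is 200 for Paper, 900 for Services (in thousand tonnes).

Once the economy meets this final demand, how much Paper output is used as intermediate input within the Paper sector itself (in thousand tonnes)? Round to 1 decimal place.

I − A =
  [   0.60    -0.30]
  [  -0.05     0.90]
det(I−A) = (0.60)(0.90) − (-0.30)(-0.05) = 0.5250
adj(I−A) = [[0.90, 0.30], [0.05, 0.60]]
(I − A)⁻¹ = adj(I−A) / det(I−A) ≈
  [   1.7143     0.5714]
  [   0.0952     1.1429]
First solve x = (I − A)⁻¹ d = adj(I−A)·d / det(I−A); in particular x_P = (0.90·200 + 0.30·900) / 0.5250 = 450.00 / 0.5250 ≈ 857.143.
Intermediate flow from P to P: z_PP = a_PP · x_P = 0.40 × 450.00 / 0.5250 = 180.00 / 0.5250 ≈ 342.9.

z_PP = 342.9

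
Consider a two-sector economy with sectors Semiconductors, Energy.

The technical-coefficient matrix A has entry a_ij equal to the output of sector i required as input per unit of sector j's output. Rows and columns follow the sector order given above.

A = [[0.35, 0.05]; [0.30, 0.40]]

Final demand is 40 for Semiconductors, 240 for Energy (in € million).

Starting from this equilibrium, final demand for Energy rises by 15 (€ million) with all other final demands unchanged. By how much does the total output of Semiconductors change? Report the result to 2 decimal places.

I − A =
  [   0.65    -0.05]
  [  -0.30     0.60]
det(I−A) = (0.65)(0.60) − (-0.05)(-0.30) = 0.3750
adj(I−A) = [[0.60, 0.05], [0.30, 0.65]]
(I − A)⁻¹ = adj(I−A) / det(I−A) ≈
  [   1.6000     0.1333]
  [   0.8000     1.7333]
Δx = (I − A)⁻¹ Δd with Δd having +15 in the Energy component and 0 elsewhere.
So Δx_S = L_SE · (+15), where L_SE = adj(I−A)_SE / det(I−A) = 0.05 / 0.3750.
Δx_S = 0.05 × (+15) / 0.3750 = 0.75 / 0.3750 = 2.00.

Δx_S = 2.00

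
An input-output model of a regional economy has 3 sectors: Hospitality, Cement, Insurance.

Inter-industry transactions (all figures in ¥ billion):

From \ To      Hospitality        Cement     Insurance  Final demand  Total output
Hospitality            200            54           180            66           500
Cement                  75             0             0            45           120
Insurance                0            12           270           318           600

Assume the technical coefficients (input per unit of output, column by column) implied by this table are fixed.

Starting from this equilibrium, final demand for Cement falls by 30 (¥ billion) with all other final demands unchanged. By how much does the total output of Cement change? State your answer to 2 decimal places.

Technical coefficients a_ij = z_ij / X_j:
  a_11 = 200/500 = 0.40, a_21 = 75/500 = 0.15, a_31 = 0/500 = 0.00
  a_12 = 54/120 = 0.45, a_22 = 0/120 = 0.00, a_32 = 12/120 = 0.10
  a_13 = 180/600 = 0.30, a_23 = 0/600 = 0.00, a_33 = 270/600 = 0.45
I − A =
  [   0.60    -0.45    -0.30]
  [  -0.15     1.00     0.00]
  [   0.00    -0.10     0.55]
Cofactors of I−A, C_ij = (−1)^(i+j)·(minor ij) (rows/columns in the sector order above):
  C_11 = (1.00)(0.55) − (0.00)(-0.10) = 0.5500
  C_12 = −[(-0.15)(0.55) − (0.00)(0.00)] = 0.0825
  C_13 = (-0.15)(-0.10) − (1.00)(0.00) = 0.0150
  C_21 = −[(-0.45)(0.55) − (-0.30)(-0.10)] = 0.2775
  C_22 = (0.60)(0.55) − (-0.30)(0.00) = 0.3300
  C_23 = −[(0.60)(-0.10) − (-0.45)(0.00)] = 0.0600
  C_31 = (-0.45)(0.00) − (-0.30)(1.00) = 0.3000
  C_32 = −[(0.60)(0.00) − (-0.30)(-0.15)] = 0.0450
  C_33 = (0.60)(1.00) − (-0.45)(-0.15) = 0.5325
det(I−A) = Σ_j (I−A)_1j·C_1j = (0.60)(0.5500) + (-0.45)(0.0825) + (-0.30)(0.0150) = 0.288375
adj(I−A) = Cᵀ =
  [ 0.5500   0.2775   0.3000]
  [ 0.0825   0.3300   0.0450]
  [ 0.0150   0.0600   0.5325]
(I − A)⁻¹ = adj(I−A) / det(I−A) ≈
  [   1.9072     0.9623     1.0403]
  [   0.2861     1.1443     0.1560]
  [   0.0520     0.2081     1.8466]
Δx = (I − A)⁻¹ Δd with Δd having -30 in the Cement component and 0 elsewhere.
So Δx_2 = L_22 · (-30), where L_22 = adj(I−A)_22 / det(I−A) = 0.3300 / 0.288375.
Δx_2 = 0.3300 × (-30) / 0.288375 = -9.90 / 0.288375 ≈ -34.33.

Δx_2 = -34.33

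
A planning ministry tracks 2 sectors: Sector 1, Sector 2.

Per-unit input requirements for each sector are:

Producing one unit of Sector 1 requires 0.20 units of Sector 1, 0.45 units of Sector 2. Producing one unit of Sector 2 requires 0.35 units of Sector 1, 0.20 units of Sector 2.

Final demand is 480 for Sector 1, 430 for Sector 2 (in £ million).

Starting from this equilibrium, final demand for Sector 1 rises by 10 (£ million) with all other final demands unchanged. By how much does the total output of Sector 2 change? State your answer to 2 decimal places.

I − A =
  [   0.80    -0.35]
  [  -0.45     0.80]
det(I−A) = (0.80)(0.80) − (-0.35)(-0.45) = 0.4825
adj(I−A) = [[0.80, 0.35], [0.45, 0.80]]
(I − A)⁻¹ = adj(I−A) / det(I−A) ≈
  [   1.6580     0.7254]
  [   0.9326     1.6580]
Δx = (I − A)⁻¹ Δd with Δd having +10 in the Sector 1 component and 0 elsewhere.
So Δx_2 = L_21 · (+10), where L_21 = adj(I−A)_21 / det(I−A) = 0.45 / 0.4825.
Δx_2 = 0.45 × (+10) / 0.4825 = 4.50 / 0.4825 ≈ 9.33.

Δx_2 = 9.33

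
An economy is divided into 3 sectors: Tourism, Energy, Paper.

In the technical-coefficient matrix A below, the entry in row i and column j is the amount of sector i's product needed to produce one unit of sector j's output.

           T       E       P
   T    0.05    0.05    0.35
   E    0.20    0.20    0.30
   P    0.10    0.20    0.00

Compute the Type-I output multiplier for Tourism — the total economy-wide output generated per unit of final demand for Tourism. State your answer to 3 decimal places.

I − A =
  [   0.95    -0.05    -0.35]
  [  -0.20     0.80    -0.30]
  [  -0.10    -0.20     1.00]
Cofactors of I−A, C_ij = (−1)^(i+j)·(minor ij) (rows/columns in the sector order above):
  C_11 = (0.80)(1.00) − (-0.30)(-0.20) = 0.7400
  C_12 = −[(-0.20)(1.00) − (-0.30)(-0.10)] = 0.2300
  C_13 = (-0.20)(-0.20) − (0.80)(-0.10) = 0.1200
  C_21 = −[(-0.05)(1.00) − (-0.35)(-0.20)] = 0.1200
  C_22 = (0.95)(1.00) − (-0.35)(-0.10) = 0.9150
  C_23 = −[(0.95)(-0.20) − (-0.05)(-0.10)] = 0.1950
  C_31 = (-0.05)(-0.30) − (-0.35)(0.80) = 0.2950
  C_32 = −[(0.95)(-0.30) − (-0.35)(-0.20)] = 0.3550
  C_33 = (0.95)(0.80) − (-0.05)(-0.20) = 0.7500
det(I−A) = Σ_j (I−A)_1j·C_1j = (0.95)(0.7400) + (-0.05)(0.2300) + (-0.35)(0.1200) = 0.6495
adj(I−A) = Cᵀ =
  [ 0.7400   0.1200   0.2950]
  [ 0.2300   0.9150   0.3550]
  [ 0.1200   0.1950   0.7500]
(I − A)⁻¹ = adj(I−A) / det(I−A) ≈
  [   1.1393     0.1848     0.4542]
  [   0.3541     1.4088     0.5466]
  [   0.1848     0.3002     1.1547]
The output multiplier for sector j is the column-j sum of the Leontief inverse (I − A)⁻¹ = adj(I−A) / det(I−A).
Column T of adj(I−A): (0.7400, 0.2300, 0.1200); det(I−A) = 0.6495.
m_T = (0.7400 + 0.2300 + 0.1200) / 0.6495 = 1.09 / 0.6495 ≈ 1.678.

m_T = 1.678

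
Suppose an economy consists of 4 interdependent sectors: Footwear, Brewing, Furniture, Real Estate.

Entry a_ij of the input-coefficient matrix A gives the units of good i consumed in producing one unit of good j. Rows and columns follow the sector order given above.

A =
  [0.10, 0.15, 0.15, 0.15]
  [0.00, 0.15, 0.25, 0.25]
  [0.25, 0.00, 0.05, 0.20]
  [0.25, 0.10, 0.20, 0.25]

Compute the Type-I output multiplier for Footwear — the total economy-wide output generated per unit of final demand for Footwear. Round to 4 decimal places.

I − A =
  [   0.90    -0.15    -0.15    -0.15]
  [   0.00     0.85    -0.25    -0.25]
  [  -0.25     0.00     0.95    -0.20]
  [  -0.25    -0.10    -0.20     0.75]
Compute the cofactors C_ij = (−1)^(i+j)·(3×3 minor ij) of I−A; the adjugate is their transpose:
adj(I−A) = Cᵀ =
  [ 0.542875   0.118125   0.156750   0.189750]
  [ 0.131250   0.526500   0.213750   0.258750]
  [ 0.195625   0.057375   0.510000   0.194250]
  [ 0.250625   0.124875   0.216750   0.685500]
det(I−A) = Σ_j (I−A)_1j·C_1j = (0.90)(0.542875) + (-0.15)(0.131250) + (-0.15)(0.195625) + (-0.15)(0.250625) = 0.4019625
(I − A)⁻¹ = adj(I−A) / det(I−A) ≈
  [   1.35056     0.29387     0.38996     0.47206]
  [   0.32652     1.30982     0.53177     0.64372]
  [   0.48667     0.14274     1.26878     0.48325]
  [   0.62350     0.31066     0.53923     1.70538]
The output multiplier for sector j is the column-j sum of the Leontief inverse (I − A)⁻¹ = adj(I−A) / det(I−A).
Column 1 of adj(I−A): (0.542875, 0.131250, 0.195625, 0.250625); det(I−A) = 0.4019625.
m_1 = (0.542875 + 0.131250 + 0.195625 + 0.250625) / 0.4019625 = 1.120375 / 0.4019625 ≈ 2.7873.

m_1 = 2.7873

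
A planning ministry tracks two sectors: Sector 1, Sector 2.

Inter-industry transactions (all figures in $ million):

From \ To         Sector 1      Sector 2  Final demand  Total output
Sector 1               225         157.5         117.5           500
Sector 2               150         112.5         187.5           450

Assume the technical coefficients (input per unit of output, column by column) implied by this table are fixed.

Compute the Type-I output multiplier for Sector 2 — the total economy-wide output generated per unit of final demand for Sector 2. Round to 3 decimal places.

m_2 = 2.927

Technical coefficients a_ij = z_ij / X_j:
  a_11 = 225/500 = 0.45, a_21 = 150/500 = 0.30
  a_12 = 157.5/450 = 0.35, a_22 = 112.5/450 = 0.25
I − A =
  [   0.55    -0.35]
  [  -0.30     0.75]
det(I−A) = (0.55)(0.75) − (-0.35)(-0.30) = 0.3075
adj(I−A) = [[0.75, 0.35], [0.30, 0.55]]
(I − A)⁻¹ = adj(I−A) / det(I−A) ≈
  [   2.4390     1.1382]
  [   0.9756     1.7886]
The output multiplier for sector j is the column-j sum of the Leontief inverse (I − A)⁻¹ = adj(I−A) / det(I−A).
Column 2 of adj(I−A): (0.35, 0.55); det(I−A) = 0.3075.
m_2 = (0.35 + 0.55) / 0.3075 = 0.90 / 0.3075 ≈ 2.927.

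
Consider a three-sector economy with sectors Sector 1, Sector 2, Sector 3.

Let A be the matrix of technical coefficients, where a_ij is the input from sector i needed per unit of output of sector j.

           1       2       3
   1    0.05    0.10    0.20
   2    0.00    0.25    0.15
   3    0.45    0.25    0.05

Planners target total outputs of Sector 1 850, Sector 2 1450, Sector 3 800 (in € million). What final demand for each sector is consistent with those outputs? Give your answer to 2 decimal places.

d_1 = 502.50, d_2 = 967.50, d_3 = 15.00

I − A =
  [   0.95    -0.10    -0.20]
  [   0.00     0.75    -0.15]
  [  -0.45    -0.25     0.95]
d = (I − A) x:
  d_1 = (+0.95)·850 + (-0.10)·1450 + (-0.20)·800 = 502.50
  d_2 = (+0.00)·850 + (+0.75)·1450 + (-0.15)·800 = 967.50
  d_3 = (-0.45)·850 + (-0.25)·1450 + (+0.95)·800 = 15.00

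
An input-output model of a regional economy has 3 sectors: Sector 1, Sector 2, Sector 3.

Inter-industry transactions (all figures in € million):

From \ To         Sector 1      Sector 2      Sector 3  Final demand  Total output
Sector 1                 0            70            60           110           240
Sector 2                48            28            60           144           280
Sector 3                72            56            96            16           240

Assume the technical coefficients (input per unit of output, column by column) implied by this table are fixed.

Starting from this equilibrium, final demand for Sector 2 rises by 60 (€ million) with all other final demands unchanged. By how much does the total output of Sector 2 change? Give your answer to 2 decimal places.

Technical coefficients a_ij = z_ij / X_j:
  a_11 = 0/240 = 0.00, a_21 = 48/240 = 0.20, a_31 = 72/240 = 0.30
  a_12 = 70/280 = 0.25, a_22 = 28/280 = 0.10, a_32 = 56/280 = 0.20
  a_13 = 60/240 = 0.25, a_23 = 60/240 = 0.25, a_33 = 96/240 = 0.40
I − A =
  [   1.00    -0.25    -0.25]
  [  -0.20     0.90    -0.25]
  [  -0.30    -0.20     0.60]
Cofactors of I−A, C_ij = (−1)^(i+j)·(minor ij) (rows/columns in the sector order above):
  C_11 = (0.90)(0.60) − (-0.25)(-0.20) = 0.4900
  C_12 = −[(-0.20)(0.60) − (-0.25)(-0.30)] = 0.1950
  C_13 = (-0.20)(-0.20) − (0.90)(-0.30) = 0.3100
  C_21 = −[(-0.25)(0.60) − (-0.25)(-0.20)] = 0.2000
  C_22 = (1.00)(0.60) − (-0.25)(-0.30) = 0.5250
  C_23 = −[(1.00)(-0.20) − (-0.25)(-0.30)] = 0.2750
  C_31 = (-0.25)(-0.25) − (-0.25)(0.90) = 0.2875
  C_32 = −[(1.00)(-0.25) − (-0.25)(-0.20)] = 0.3000
  C_33 = (1.00)(0.90) − (-0.25)(-0.20) = 0.8500
det(I−A) = Σ_j (I−A)_1j·C_1j = (1.00)(0.4900) + (-0.25)(0.1950) + (-0.25)(0.3100) = 0.36375
adj(I−A) = Cᵀ =
  [ 0.4900   0.2000   0.2875]
  [ 0.1950   0.5250   0.3000]
  [ 0.3100   0.2750   0.8500]
(I − A)⁻¹ = adj(I−A) / det(I−A) ≈
  [   1.3471     0.5498     0.7904]
  [   0.5361     1.4433     0.8247]
  [   0.8522     0.7560     2.3368]
Δx = (I − A)⁻¹ Δd with Δd having +60 in the Sector 2 component and 0 elsewhere.
So Δx_2 = L_22 · (+60), where L_22 = adj(I−A)_22 / det(I−A) = 0.5250 / 0.36375.
Δx_2 = 0.5250 × (+60) / 0.36375 = 31.50 / 0.36375 ≈ 86.60.

Δx_2 = 86.60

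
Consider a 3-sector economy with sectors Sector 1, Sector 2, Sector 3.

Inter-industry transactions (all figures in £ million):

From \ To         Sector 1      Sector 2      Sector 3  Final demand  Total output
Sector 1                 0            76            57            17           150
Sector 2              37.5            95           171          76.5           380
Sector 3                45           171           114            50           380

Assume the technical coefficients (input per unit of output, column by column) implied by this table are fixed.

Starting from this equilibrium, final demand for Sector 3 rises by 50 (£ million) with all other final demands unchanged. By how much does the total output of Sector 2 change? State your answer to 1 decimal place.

Δx_2 = 116.1

Technical coefficients a_ij = z_ij / X_j:
  a_11 = 0/150 = 0.00, a_21 = 37.5/150 = 0.25, a_31 = 45/150 = 0.30
  a_12 = 76/380 = 0.20, a_22 = 95/380 = 0.25, a_32 = 171/380 = 0.45
  a_13 = 57/380 = 0.15, a_23 = 171/380 = 0.45, a_33 = 114/380 = 0.30
I − A =
  [   1.00    -0.20    -0.15]
  [  -0.25     0.75    -0.45]
  [  -0.30    -0.45     0.70]
Cofactors of I−A, C_ij = (−1)^(i+j)·(minor ij) (rows/columns in the sector order above):
  C_11 = (0.75)(0.70) − (-0.45)(-0.45) = 0.3225
  C_12 = −[(-0.25)(0.70) − (-0.45)(-0.30)] = 0.3100
  C_13 = (-0.25)(-0.45) − (0.75)(-0.30) = 0.3375
  C_21 = −[(-0.20)(0.70) − (-0.15)(-0.45)] = 0.2075
  C_22 = (1.00)(0.70) − (-0.15)(-0.30) = 0.6550
  C_23 = −[(1.00)(-0.45) − (-0.20)(-0.30)] = 0.5100
  C_31 = (-0.20)(-0.45) − (-0.15)(0.75) = 0.2025
  C_32 = −[(1.00)(-0.45) − (-0.15)(-0.25)] = 0.4875
  C_33 = (1.00)(0.75) − (-0.20)(-0.25) = 0.7000
det(I−A) = Σ_j (I−A)_1j·C_1j = (1.00)(0.3225) + (-0.20)(0.3100) + (-0.15)(0.3375) = 0.209875
adj(I−A) = Cᵀ =
  [ 0.3225   0.2075   0.2025]
  [ 0.3100   0.6550   0.4875]
  [ 0.3375   0.5100   0.7000]
(I − A)⁻¹ = adj(I−A) / det(I−A) ≈
  [   1.5366     0.9887     0.9649]
  [   1.4771     3.1209     2.3228]
  [   1.6081     2.4300     3.3353]
Δx = (I − A)⁻¹ Δd with Δd having +50 in the Sector 3 component and 0 elsewhere.
So Δx_2 = L_23 · (+50), where L_23 = adj(I−A)_23 / det(I−A) = 0.4875 / 0.209875.
Δx_2 = 0.4875 × (+50) / 0.209875 = 24.375 / 0.209875 ≈ 116.1.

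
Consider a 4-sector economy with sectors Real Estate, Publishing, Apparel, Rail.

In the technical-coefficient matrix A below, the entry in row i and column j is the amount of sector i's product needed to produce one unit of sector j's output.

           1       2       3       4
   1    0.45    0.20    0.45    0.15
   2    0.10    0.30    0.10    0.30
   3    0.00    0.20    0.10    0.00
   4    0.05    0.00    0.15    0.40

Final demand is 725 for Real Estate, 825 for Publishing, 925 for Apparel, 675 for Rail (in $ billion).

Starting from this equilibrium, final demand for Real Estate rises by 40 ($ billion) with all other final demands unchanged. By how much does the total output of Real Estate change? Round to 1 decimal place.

I − A =
  [   0.55    -0.20    -0.45    -0.15]
  [  -0.10     0.70    -0.10    -0.30]
  [   0.00    -0.20     0.90     0.00]
  [  -0.05     0.00    -0.15     0.60]
Compute the cofactors C_ij = (−1)^(i+j)·(3×3 minor ij) of I−A; the adjugate is their transpose:
adj(I−A) = Cᵀ =
  [ 0.35700   0.16650   0.22575   0.17250]
  [ 0.06750   0.29025   0.09300   0.16200]
  [ 0.01500   0.06450   0.21075   0.03600]
  [ 0.03350   0.03000   0.07150   0.30850]
det(I−A) = Σ_j (I−A)_1j·C_1j = (0.55)(0.35700) + (-0.20)(0.06750) + (-0.45)(0.01500) + (-0.15)(0.03350) = 0.171075
(I − A)⁻¹ = adj(I−A) / det(I−A) ≈
  [   2.0868     0.9733     1.3196     1.0083]
  [   0.3946     1.6966     0.5436     0.9470]
  [   0.0877     0.3770     1.2319     0.2104]
  [   0.1958     0.1754     0.4179     1.8033]
Δx = (I − A)⁻¹ Δd with Δd having +40 in the Real Estate component and 0 elsewhere.
So Δx_1 = L_11 · (+40), where L_11 = adj(I−A)_11 / det(I−A) = 0.35700 / 0.171075.
Δx_1 = 0.35700 × (+40) / 0.171075 = 14.28 / 0.171075 ≈ 83.5.

Δx_1 = 83.5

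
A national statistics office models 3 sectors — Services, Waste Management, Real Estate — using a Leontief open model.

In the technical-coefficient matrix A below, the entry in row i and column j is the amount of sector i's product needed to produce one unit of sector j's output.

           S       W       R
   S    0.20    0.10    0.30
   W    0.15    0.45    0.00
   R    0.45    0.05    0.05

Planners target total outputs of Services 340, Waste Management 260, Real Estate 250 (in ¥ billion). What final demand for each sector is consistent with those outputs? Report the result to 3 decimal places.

d_S = 171.000, d_W = 92.000, d_R = 71.500

I − A =
  [   0.80    -0.10    -0.30]
  [  -0.15     0.55     0.00]
  [  -0.45    -0.05     0.95]
d = (I − A) x:
  d_S = (+0.80)·340 + (-0.10)·260 + (-0.30)·250 = 171.000
  d_W = (-0.15)·340 + (+0.55)·260 + (+0.00)·250 = 92.000
  d_R = (-0.45)·340 + (-0.05)·260 + (+0.95)·250 = 71.500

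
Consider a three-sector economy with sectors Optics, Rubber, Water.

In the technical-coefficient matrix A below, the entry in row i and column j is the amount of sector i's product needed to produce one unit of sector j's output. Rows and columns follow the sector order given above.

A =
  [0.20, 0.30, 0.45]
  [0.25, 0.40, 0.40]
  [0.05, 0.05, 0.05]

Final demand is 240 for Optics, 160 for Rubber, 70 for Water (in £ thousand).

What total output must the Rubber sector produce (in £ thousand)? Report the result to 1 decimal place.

I − A =
  [   0.80    -0.30    -0.45]
  [  -0.25     0.60    -0.40]
  [  -0.05    -0.05     0.95]
Cofactors of I−A, C_ij = (−1)^(i+j)·(minor ij) (rows/columns in the sector order above):
  C_11 = (0.60)(0.95) − (-0.40)(-0.05) = 0.5500
  C_12 = −[(-0.25)(0.95) − (-0.40)(-0.05)] = 0.2575
  C_13 = (-0.25)(-0.05) − (0.60)(-0.05) = 0.0425
  C_21 = −[(-0.30)(0.95) − (-0.45)(-0.05)] = 0.3075
  C_22 = (0.80)(0.95) − (-0.45)(-0.05) = 0.7375
  C_23 = −[(0.80)(-0.05) − (-0.30)(-0.05)] = 0.0550
  C_31 = (-0.30)(-0.40) − (-0.45)(0.60) = 0.3900
  C_32 = −[(0.80)(-0.40) − (-0.45)(-0.25)] = 0.4325
  C_33 = (0.80)(0.60) − (-0.30)(-0.25) = 0.4050
det(I−A) = Σ_j (I−A)_1j·C_1j = (0.80)(0.5500) + (-0.30)(0.2575) + (-0.45)(0.0425) = 0.343625
adj(I−A) = Cᵀ =
  [ 0.5500   0.3075   0.3900]
  [ 0.2575   0.7375   0.4325]
  [ 0.0425   0.0550   0.4050]
(I − A)⁻¹ = adj(I−A) / det(I−A) ≈
  [   1.6006     0.8949     1.1350]
  [   0.7494     2.1462     1.2586]
  [   0.1237     0.1601     1.1786]
x = (I − A)⁻¹ d = adj(I−A)·d / det(I−A), with det(I−A) = 0.343625:
  x_1 = (0.5500·240 + 0.3075·160 + 0.3900·70) / 0.343625 = 208.50 / 0.343625 ≈ 606.8
  x_2 = (0.2575·240 + 0.7375·160 + 0.4325·70) / 0.343625 = 210.075 / 0.343625 ≈ 611.3
  x_3 = (0.0425·240 + 0.0550·160 + 0.4050·70) / 0.343625 = 47.35 / 0.343625 ≈ 137.8

x_2 = 611.3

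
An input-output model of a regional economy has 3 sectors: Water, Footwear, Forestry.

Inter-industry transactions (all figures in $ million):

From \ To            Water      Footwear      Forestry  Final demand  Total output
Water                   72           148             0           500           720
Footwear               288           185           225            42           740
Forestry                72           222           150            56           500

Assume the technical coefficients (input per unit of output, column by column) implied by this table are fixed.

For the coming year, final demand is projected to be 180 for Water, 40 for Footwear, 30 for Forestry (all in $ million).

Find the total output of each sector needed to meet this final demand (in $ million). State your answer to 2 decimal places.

Technical coefficients a_ij = z_ij / X_j:
  a_11 = 72/720 = 0.10, a_21 = 288/720 = 0.40, a_31 = 72/720 = 0.10
  a_12 = 148/740 = 0.20, a_22 = 185/740 = 0.25, a_32 = 222/740 = 0.30
  a_13 = 0/500 = 0.00, a_23 = 225/500 = 0.45, a_33 = 150/500 = 0.30
I − A =
  [   0.90    -0.20     0.00]
  [  -0.40     0.75    -0.45]
  [  -0.10    -0.30     0.70]
Cofactors of I−A, C_ij = (−1)^(i+j)·(minor ij) (rows/columns in the sector order above):
  C_11 = (0.75)(0.70) − (-0.45)(-0.30) = 0.3900
  C_12 = −[(-0.40)(0.70) − (-0.45)(-0.10)] = 0.3250
  C_13 = (-0.40)(-0.30) − (0.75)(-0.10) = 0.1950
  C_21 = −[(-0.20)(0.70) − (0.00)(-0.30)] = 0.1400
  C_22 = (0.90)(0.70) − (0.00)(-0.10) = 0.6300
  C_23 = −[(0.90)(-0.30) − (-0.20)(-0.10)] = 0.2900
  C_31 = (-0.20)(-0.45) − (0.00)(0.75) = 0.0900
  C_32 = −[(0.90)(-0.45) − (0.00)(-0.40)] = 0.4050
  C_33 = (0.90)(0.75) − (-0.20)(-0.40) = 0.5950
det(I−A) = Σ_j (I−A)_1j·C_1j = (0.90)(0.3900) + (-0.20)(0.3250) + (0.00)(0.1950) = 0.2860
adj(I−A) = Cᵀ =
  [ 0.3900   0.1400   0.0900]
  [ 0.3250   0.6300   0.4050]
  [ 0.1950   0.2900   0.5950]
(I − A)⁻¹ = adj(I−A) / det(I−A) ≈
  [   1.3636     0.4895     0.3147]
  [   1.1364     2.2028     1.4161]
  [   0.6818     1.0140     2.0804]
x = (I − A)⁻¹ d = adj(I−A)·d / det(I−A), with det(I−A) = 0.2860:
  x_1 = (0.3900·180 + 0.1400·40 + 0.0900·30) / 0.2860 = 78.50 / 0.2860 ≈ 274.48
  x_2 = (0.3250·180 + 0.6300·40 + 0.4050·30) / 0.2860 = 95.85 / 0.2860 ≈ 335.14
  x_3 = (0.1950·180 + 0.2900·40 + 0.5950·30) / 0.2860 = 64.55 / 0.2860 ≈ 225.70

x_1 = 274.48, x_2 = 335.14, x_3 = 225.70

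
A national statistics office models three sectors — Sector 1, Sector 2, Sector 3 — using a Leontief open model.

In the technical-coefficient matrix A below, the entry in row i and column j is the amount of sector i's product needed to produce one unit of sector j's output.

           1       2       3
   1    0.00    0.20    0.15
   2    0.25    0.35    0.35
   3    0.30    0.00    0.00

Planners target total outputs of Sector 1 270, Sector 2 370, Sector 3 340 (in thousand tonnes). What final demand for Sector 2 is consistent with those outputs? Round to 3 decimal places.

d_2 = 54.000

I − A =
  [   1.00    -0.20    -0.15]
  [  -0.25     0.65    -0.35]
  [  -0.30     0.00     1.00]
d = (I − A) x:
  d_1 = (+1.00)·270 + (-0.20)·370 + (-0.15)·340 = 145.000
  d_2 = (-0.25)·270 + (+0.65)·370 + (-0.35)·340 = 54.000
  d_3 = (-0.30)·270 + (+0.00)·370 + (+1.00)·340 = 259.000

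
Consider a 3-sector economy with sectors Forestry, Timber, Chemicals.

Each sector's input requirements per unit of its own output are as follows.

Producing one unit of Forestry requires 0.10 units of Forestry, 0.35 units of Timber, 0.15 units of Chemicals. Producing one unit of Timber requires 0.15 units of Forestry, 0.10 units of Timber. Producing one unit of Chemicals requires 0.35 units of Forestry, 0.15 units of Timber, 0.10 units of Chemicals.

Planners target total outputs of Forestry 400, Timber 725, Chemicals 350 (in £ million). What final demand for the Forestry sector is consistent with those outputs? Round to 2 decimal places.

d_1 = 128.75

I − A =
  [   0.90    -0.15    -0.35]
  [  -0.35     0.90    -0.15]
  [  -0.15     0.00     0.90]
d = (I − A) x:
  d_1 = (+0.90)·400 + (-0.15)·725 + (-0.35)·350 = 128.75
  d_2 = (-0.35)·400 + (+0.90)·725 + (-0.15)·350 = 460.00
  d_3 = (-0.15)·400 + (+0.00)·725 + (+0.90)·350 = 255.00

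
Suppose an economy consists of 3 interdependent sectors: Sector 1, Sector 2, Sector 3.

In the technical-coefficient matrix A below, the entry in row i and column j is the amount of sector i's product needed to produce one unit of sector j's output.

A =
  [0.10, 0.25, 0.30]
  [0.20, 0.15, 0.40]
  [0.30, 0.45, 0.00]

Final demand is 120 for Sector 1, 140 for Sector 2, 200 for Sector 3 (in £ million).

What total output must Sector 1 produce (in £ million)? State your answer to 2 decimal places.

x_1 = 489.39

I − A =
  [   0.90    -0.25    -0.30]
  [  -0.20     0.85    -0.40]
  [  -0.30    -0.45     1.00]
Cofactors of I−A, C_ij = (−1)^(i+j)·(minor ij) (rows/columns in the sector order above):
  C_11 = (0.85)(1.00) − (-0.40)(-0.45) = 0.6700
  C_12 = −[(-0.20)(1.00) − (-0.40)(-0.30)] = 0.3200
  C_13 = (-0.20)(-0.45) − (0.85)(-0.30) = 0.3450
  C_21 = −[(-0.25)(1.00) − (-0.30)(-0.45)] = 0.3850
  C_22 = (0.90)(1.00) − (-0.30)(-0.30) = 0.8100
  C_23 = −[(0.90)(-0.45) − (-0.25)(-0.30)] = 0.4800
  C_31 = (-0.25)(-0.40) − (-0.30)(0.85) = 0.3550
  C_32 = −[(0.90)(-0.40) − (-0.30)(-0.20)] = 0.4200
  C_33 = (0.90)(0.85) − (-0.25)(-0.20) = 0.7150
det(I−A) = Σ_j (I−A)_1j·C_1j = (0.90)(0.6700) + (-0.25)(0.3200) + (-0.30)(0.3450) = 0.4195
adj(I−A) = Cᵀ =
  [ 0.6700   0.3850   0.3550]
  [ 0.3200   0.8100   0.4200]
  [ 0.3450   0.4800   0.7150]
(I − A)⁻¹ = adj(I−A) / det(I−A) ≈
  [   1.5971     0.9178     0.8462]
  [   0.7628     1.9309     1.0012]
  [   0.8224     1.1442     1.7044]
x = (I − A)⁻¹ d = adj(I−A)·d / det(I−A), with det(I−A) = 0.4195:
  x_1 = (0.6700·120 + 0.3850·140 + 0.3550·200) / 0.4195 = 205.30 / 0.4195 ≈ 489.39
  x_2 = (0.3200·120 + 0.8100·140 + 0.4200·200) / 0.4195 = 235.80 / 0.4195 ≈ 562.10
  x_3 = (0.3450·120 + 0.4800·140 + 0.7150·200) / 0.4195 = 251.60 / 0.4195 ≈ 599.76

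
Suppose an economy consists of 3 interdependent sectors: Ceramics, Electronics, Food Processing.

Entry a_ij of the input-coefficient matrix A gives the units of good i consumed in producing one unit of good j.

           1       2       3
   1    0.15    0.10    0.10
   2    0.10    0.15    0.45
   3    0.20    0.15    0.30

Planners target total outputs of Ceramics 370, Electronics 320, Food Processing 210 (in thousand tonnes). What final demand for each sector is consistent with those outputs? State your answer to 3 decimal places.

I − A =
  [   0.85    -0.10    -0.10]
  [  -0.10     0.85    -0.45]
  [  -0.20    -0.15     0.70]
d = (I − A) x:
  d_1 = (+0.85)·370 + (-0.10)·320 + (-0.10)·210 = 261.500
  d_2 = (-0.10)·370 + (+0.85)·320 + (-0.45)·210 = 140.500
  d_3 = (-0.20)·370 + (-0.15)·320 + (+0.70)·210 = 25.000

d_1 = 261.500, d_2 = 140.500, d_3 = 25.000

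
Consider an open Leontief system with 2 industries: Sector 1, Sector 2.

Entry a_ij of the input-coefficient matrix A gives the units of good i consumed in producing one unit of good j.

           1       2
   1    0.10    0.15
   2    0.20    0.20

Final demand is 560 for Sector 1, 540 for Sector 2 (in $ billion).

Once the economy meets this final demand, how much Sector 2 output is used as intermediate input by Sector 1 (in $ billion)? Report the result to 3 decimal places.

I − A =
  [   0.90    -0.15]
  [  -0.20     0.80]
det(I−A) = (0.90)(0.80) − (-0.15)(-0.20) = 0.6900
adj(I−A) = [[0.80, 0.15], [0.20, 0.90]]
(I − A)⁻¹ = adj(I−A) / det(I−A) ≈
  [   1.1594     0.2174]
  [   0.2899     1.3043]
First solve x = (I − A)⁻¹ d = adj(I−A)·d / det(I−A); in particular x_1 = (0.80·560 + 0.15·540) / 0.6900 = 529.00 / 0.6900 ≈ 766.66667.
Intermediate flow from 2 to 1: z_21 = a_21 · x_1 = 0.20 × 529.00 / 0.6900 = 105.80 / 0.6900 ≈ 153.333.

z_21 = 153.333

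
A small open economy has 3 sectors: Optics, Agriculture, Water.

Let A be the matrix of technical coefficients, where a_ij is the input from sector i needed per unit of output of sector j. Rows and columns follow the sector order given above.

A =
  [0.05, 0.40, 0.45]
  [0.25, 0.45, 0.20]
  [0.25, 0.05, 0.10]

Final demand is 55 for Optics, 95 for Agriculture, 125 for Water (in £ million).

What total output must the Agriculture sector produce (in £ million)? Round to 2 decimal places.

I − A =
  [   0.95    -0.40    -0.45]
  [  -0.25     0.55    -0.20]
  [  -0.25    -0.05     0.90]
Cofactors of I−A, C_ij = (−1)^(i+j)·(minor ij) (rows/columns in the sector order above):
  C_11 = (0.55)(0.90) − (-0.20)(-0.05) = 0.4850
  C_12 = −[(-0.25)(0.90) − (-0.20)(-0.25)] = 0.2750
  C_13 = (-0.25)(-0.05) − (0.55)(-0.25) = 0.1500
  C_21 = −[(-0.40)(0.90) − (-0.45)(-0.05)] = 0.3825
  C_22 = (0.95)(0.90) − (-0.45)(-0.25) = 0.7425
  C_23 = −[(0.95)(-0.05) − (-0.40)(-0.25)] = 0.1475
  C_31 = (-0.40)(-0.20) − (-0.45)(0.55) = 0.3275
  C_32 = −[(0.95)(-0.20) − (-0.45)(-0.25)] = 0.3025
  C_33 = (0.95)(0.55) − (-0.40)(-0.25) = 0.4225
det(I−A) = Σ_j (I−A)_1j·C_1j = (0.95)(0.4850) + (-0.40)(0.2750) + (-0.45)(0.1500) = 0.28325
adj(I−A) = Cᵀ =
  [ 0.4850   0.3825   0.3275]
  [ 0.2750   0.7425   0.3025]
  [ 0.1500   0.1475   0.4225]
(I − A)⁻¹ = adj(I−A) / det(I−A) ≈
  [   1.7123     1.3504     1.1562]
  [   0.9709     2.6214     1.0680]
  [   0.5296     0.5207     1.4916]
x = (I − A)⁻¹ d = adj(I−A)·d / det(I−A), with det(I−A) = 0.28325:
  x_O = (0.4850·55 + 0.3825·95 + 0.3275·125) / 0.28325 = 103.95 / 0.28325 ≈ 366.99
  x_A = (0.2750·55 + 0.7425·95 + 0.3025·125) / 0.28325 = 123.475 / 0.28325 ≈ 435.92
  x_W = (0.1500·55 + 0.1475·95 + 0.4225·125) / 0.28325 = 75.075 / 0.28325 ≈ 265.05

x_A = 435.92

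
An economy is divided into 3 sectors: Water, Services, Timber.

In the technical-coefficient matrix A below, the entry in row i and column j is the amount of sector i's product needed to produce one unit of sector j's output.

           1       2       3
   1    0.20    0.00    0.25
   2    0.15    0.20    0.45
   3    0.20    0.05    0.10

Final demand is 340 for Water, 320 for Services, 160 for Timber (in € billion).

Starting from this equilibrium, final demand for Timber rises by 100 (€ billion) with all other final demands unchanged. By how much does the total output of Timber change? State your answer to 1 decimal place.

I − A =
  [   0.80     0.00    -0.25]
  [  -0.15     0.80    -0.45]
  [  -0.20    -0.05     0.90]
Cofactors of I−A, C_ij = (−1)^(i+j)·(minor ij) (rows/columns in the sector order above):
  C_11 = (0.80)(0.90) − (-0.45)(-0.05) = 0.6975
  C_12 = −[(-0.15)(0.90) − (-0.45)(-0.20)] = 0.2250
  C_13 = (-0.15)(-0.05) − (0.80)(-0.20) = 0.1675
  C_21 = −[(0.00)(0.90) − (-0.25)(-0.05)] = 0.0125
  C_22 = (0.80)(0.90) − (-0.25)(-0.20) = 0.6700
  C_23 = −[(0.80)(-0.05) − (0.00)(-0.20)] = 0.0400
  C_31 = (0.00)(-0.45) − (-0.25)(0.80) = 0.2000
  C_32 = −[(0.80)(-0.45) − (-0.25)(-0.15)] = 0.3975
  C_33 = (0.80)(0.80) − (0.00)(-0.15) = 0.6400
det(I−A) = Σ_j (I−A)_1j·C_1j = (0.80)(0.6975) + (0.00)(0.2250) + (-0.25)(0.1675) = 0.516125
adj(I−A) = Cᵀ =
  [ 0.6975   0.0125   0.2000]
  [ 0.2250   0.6700   0.3975]
  [ 0.1675   0.0400   0.6400]
(I − A)⁻¹ = adj(I−A) / det(I−A) ≈
  [   1.3514     0.0242     0.3875]
  [   0.4359     1.2981     0.7702]
  [   0.3245     0.0775     1.2400]
Δx = (I − A)⁻¹ Δd with Δd having +100 in the Timber component and 0 elsewhere.
So Δx_3 = L_33 · (+100), where L_33 = adj(I−A)_33 / det(I−A) = 0.6400 / 0.516125.
Δx_3 = 0.6400 × (+100) / 0.516125 = 64.00 / 0.516125 ≈ 124.0.

Δx_3 = 124.0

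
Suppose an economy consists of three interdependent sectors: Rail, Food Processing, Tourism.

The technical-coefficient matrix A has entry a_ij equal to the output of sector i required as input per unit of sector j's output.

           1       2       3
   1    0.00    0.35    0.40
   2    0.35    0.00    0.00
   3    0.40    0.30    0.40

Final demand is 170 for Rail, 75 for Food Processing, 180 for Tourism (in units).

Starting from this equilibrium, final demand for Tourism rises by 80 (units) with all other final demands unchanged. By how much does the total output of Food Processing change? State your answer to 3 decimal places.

I − A =
  [   1.00    -0.35    -0.40]
  [  -0.35     1.00     0.00]
  [  -0.40    -0.30     0.60]
Cofactors of I−A, C_ij = (−1)^(i+j)·(minor ij) (rows/columns in the sector order above):
  C_11 = (1.00)(0.60) − (0.00)(-0.30) = 0.6000
  C_12 = −[(-0.35)(0.60) − (0.00)(-0.40)] = 0.2100
  C_13 = (-0.35)(-0.30) − (1.00)(-0.40) = 0.5050
  C_21 = −[(-0.35)(0.60) − (-0.40)(-0.30)] = 0.3300
  C_22 = (1.00)(0.60) − (-0.40)(-0.40) = 0.4400
  C_23 = −[(1.00)(-0.30) − (-0.35)(-0.40)] = 0.4400
  C_31 = (-0.35)(0.00) − (-0.40)(1.00) = 0.4000
  C_32 = −[(1.00)(0.00) − (-0.40)(-0.35)] = 0.1400
  C_33 = (1.00)(1.00) − (-0.35)(-0.35) = 0.8775
det(I−A) = Σ_j (I−A)_1j·C_1j = (1.00)(0.6000) + (-0.35)(0.2100) + (-0.40)(0.5050) = 0.3245
adj(I−A) = Cᵀ =
  [ 0.6000   0.3300   0.4000]
  [ 0.2100   0.4400   0.1400]
  [ 0.5050   0.4400   0.8775]
(I − A)⁻¹ = adj(I−A) / det(I−A) ≈
  [   1.8490     1.0169     1.2327]
  [   0.6471     1.3559     0.4314]
  [   1.5562     1.3559     2.7042]
Δx = (I − A)⁻¹ Δd with Δd having +80 in the Tourism component and 0 elsewhere.
So Δx_2 = L_23 · (+80), where L_23 = adj(I−A)_23 / det(I−A) = 0.1400 / 0.3245.
Δx_2 = 0.1400 × (+80) / 0.3245 = 11.20 / 0.3245 ≈ 34.515.

Δx_2 = 34.515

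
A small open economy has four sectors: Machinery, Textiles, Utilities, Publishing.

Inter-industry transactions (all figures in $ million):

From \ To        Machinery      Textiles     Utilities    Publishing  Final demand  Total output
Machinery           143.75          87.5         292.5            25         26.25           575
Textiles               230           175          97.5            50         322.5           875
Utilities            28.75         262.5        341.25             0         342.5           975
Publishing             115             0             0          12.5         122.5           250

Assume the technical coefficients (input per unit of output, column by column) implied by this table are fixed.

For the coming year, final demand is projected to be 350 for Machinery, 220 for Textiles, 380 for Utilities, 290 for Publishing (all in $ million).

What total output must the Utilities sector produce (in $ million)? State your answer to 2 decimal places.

Technical coefficients a_ij = z_ij / X_j:
  a_11 = 143.75/575 = 0.25, a_21 = 230/575 = 0.40, a_31 = 28.75/575 = 0.05, a_41 = 115/575 = 0.20
  a_12 = 87.5/875 = 0.10, a_22 = 175/875 = 0.20, a_32 = 262.5/875 = 0.30, a_42 = 0/875 = 0.00
  a_13 = 292.5/975 = 0.30, a_23 = 97.5/975 = 0.10, a_33 = 341.25/975 = 0.35, a_43 = 0/975 = 0.00
  a_14 = 25/250 = 0.10, a_24 = 50/250 = 0.20, a_34 = 0/250 = 0.00, a_44 = 12.5/250 = 0.05
I − A =
  [   0.75    -0.10    -0.30    -0.10]
  [  -0.40     0.80    -0.10    -0.20]
  [  -0.05    -0.30     0.65     0.00]
  [  -0.20     0.00     0.00     0.95]
Compute the cofactors C_ij = (−1)^(i+j)·(3×3 minor ij) of I−A; the adjugate is their transpose:
adj(I−A) = Cᵀ =
  [ 0.465500   0.147250   0.237500   0.080000]
  [ 0.277750   0.435875   0.195250   0.121000]
  [ 0.164000   0.212500   0.512000   0.062000]
  [ 0.098000   0.031000   0.050000   0.293000]
det(I−A) = Σ_j (I−A)_1j·C_1j = (0.75)(0.465500) + (-0.10)(0.277750) + (-0.30)(0.164000) + (-0.10)(0.098000) = 0.26235
(I − A)⁻¹ = adj(I−A) / det(I−A) ≈
  [   1.7743     0.5613     0.9053     0.3049]
  [   1.0587     1.6614     0.7442     0.4612]
  [   0.6251     0.8100     1.9516     0.2363]
  [   0.3735     0.1182     0.1906     1.1168]
x = (I − A)⁻¹ d = adj(I−A)·d / det(I−A), with det(I−A) = 0.26235:
  x_1 = (0.465500·350 + 0.147250·220 + 0.237500·380 + 0.080000·290) / 0.26235 = 308.77 / 0.26235 ≈ 1176.94
  x_2 = (0.277750·350 + 0.435875·220 + 0.195250·380 + 0.121000·290) / 0.26235 = 302.39 / 0.26235 ≈ 1152.62
  x_3 = (0.164000·350 + 0.212500·220 + 0.512000·380 + 0.062000·290) / 0.26235 = 316.69 / 0.26235 ≈ 1207.13
  x_4 = (0.098000·350 + 0.031000·220 + 0.050000·380 + 0.293000·290) / 0.26235 = 145.09 / 0.26235 ≈ 553.04

x_3 = 1207.13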